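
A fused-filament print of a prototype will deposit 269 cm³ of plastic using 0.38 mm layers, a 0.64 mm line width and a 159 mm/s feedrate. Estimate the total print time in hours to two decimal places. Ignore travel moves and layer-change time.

Line area = 0.38 × 0.64 = 0.2432 mm².
Path length: 269000 mm³ / 0.2432 mm² → 1106085.5 mm.
Print-move time = 1106085.5 / 159 = 6956.5 s.
That's 6956.5 s → 1.93 hours.

1.93 hours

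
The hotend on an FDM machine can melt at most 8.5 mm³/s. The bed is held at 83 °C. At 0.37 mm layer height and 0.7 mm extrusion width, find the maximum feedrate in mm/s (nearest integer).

Extrusion cross-section = 0.37 × 0.7 = 0.259 mm².
v_max = Q/A = 8.5/0.259 = 32.82 mm/s → 33 mm/s.

33 mm/s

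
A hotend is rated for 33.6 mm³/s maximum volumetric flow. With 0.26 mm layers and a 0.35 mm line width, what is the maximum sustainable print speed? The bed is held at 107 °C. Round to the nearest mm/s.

369 mm/s

A: 0.26 × 0.35 → 0.091 mm².
Max speed = 33.6 / 0.091 = 369.23 ≈ 369 mm/s.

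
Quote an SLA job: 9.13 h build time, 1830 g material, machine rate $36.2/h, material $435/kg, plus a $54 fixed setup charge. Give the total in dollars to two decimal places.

$1180.56

Machine-time cost = 36.2 × 9.13, so $330.506.
Feedstock cost: 435 × 1830/1000 → $796.05.
Adding setup: 330.506 + 796.05 + 54 → 1180.556 ≈ $1180.56.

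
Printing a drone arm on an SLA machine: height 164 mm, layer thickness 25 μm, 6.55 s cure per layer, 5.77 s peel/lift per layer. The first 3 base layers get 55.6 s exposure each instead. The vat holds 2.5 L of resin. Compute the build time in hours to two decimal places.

22.49 hours

Number of layers: 164 / 0.025 → 6560 (rounded up).
Base layers: 3 × (55.6 + 5.77) → 184.11 s.
Remaining layers: 6557 × (6.55 + 5.77) → 80782.24 s.
Total = 184.11 + 80782.24 = 80966.35 s = 22.49 hours.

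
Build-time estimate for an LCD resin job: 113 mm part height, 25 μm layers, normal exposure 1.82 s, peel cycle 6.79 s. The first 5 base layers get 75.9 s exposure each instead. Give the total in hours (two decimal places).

Layer count = ceil(113 / 0.025) = 4520.
Base layers: 5 × (75.9 + 6.79) → 413.45 s.
Regular layers = 4515 × (1.82 + 6.79) = 38874.15 s.
Sum: 413.45 + 38874.15 = 39287.6 s → 10.91 hours.

10.91 hours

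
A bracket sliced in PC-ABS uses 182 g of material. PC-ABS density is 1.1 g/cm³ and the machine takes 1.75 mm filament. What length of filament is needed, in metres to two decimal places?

Extruded volume: 182/1.1 = 165.4545 cm³ (165454.5 mm³).
Filament cross-section = π × (1.75/2)² = 2.4053 mm².
Length = 165454.5 / 2.4053 = 68787.47 mm = 68.79 m.

68.79 m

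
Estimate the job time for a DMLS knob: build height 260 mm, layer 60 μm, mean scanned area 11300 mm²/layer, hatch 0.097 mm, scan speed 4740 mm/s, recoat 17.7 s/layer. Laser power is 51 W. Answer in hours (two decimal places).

Layers = ⌈260/0.06⌉ = 4334.
Scan path per layer: 11300 / 0.097 → 116494.8 mm.
Per-layer scan time = 116494.8 / 4740, so 24.577 s.
Time per layer = 24.577 + 17.7, so 42.277 s.
Total: 4334 × 42.277 s = 183228.518 s → 50.90 hours.

50.90 hours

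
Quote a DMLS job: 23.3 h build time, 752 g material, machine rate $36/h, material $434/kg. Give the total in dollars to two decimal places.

Machine-time cost = 36 × 23.3 = $838.80.
Feedstock cost = 434 × 752/1000, so $326.368.
Total = 838.80 + 326.368 = 1165.168 ≈ $1165.17.

$1165.17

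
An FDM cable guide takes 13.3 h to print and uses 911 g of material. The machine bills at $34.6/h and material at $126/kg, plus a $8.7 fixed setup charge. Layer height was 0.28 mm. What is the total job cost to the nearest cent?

$583.67

Machine-time cost: 34.6 × 13.3 → $460.18.
Feedstock cost: 126 × 911/1000 → $114.786.
Total = 460.18 + 114.786 + 8.7 = 583.666 ≈ $583.67.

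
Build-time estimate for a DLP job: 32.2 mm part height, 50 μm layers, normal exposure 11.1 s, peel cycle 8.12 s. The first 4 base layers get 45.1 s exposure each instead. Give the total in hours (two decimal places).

3.48 hours

Layers = ⌈32.2/0.05⌉ = 644.
Burn-in layers = 4 × (45.1 + 8.12) = 212.88 s.
Regular layers = 640 × (11.1 + 8.12), so 12300.8 s.
Total = 212.88 + 12300.8 = 12513.68 s = 3.48 hours.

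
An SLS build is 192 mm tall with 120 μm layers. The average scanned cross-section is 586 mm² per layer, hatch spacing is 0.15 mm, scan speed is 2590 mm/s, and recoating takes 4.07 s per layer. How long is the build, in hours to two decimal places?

Number of layers: 192 / 0.12 → 1600 (rounded up).
Per-layer scan distance = 586 / 0.15, so 3906.7 mm.
Per-layer scan time = 3906.7 / 2590, so 1.5084 s.
Per-layer time = 1.5084 + 4.07, so 5.5784 s.
Total: 1600 × 5.5784 s = 8925.44 s → 2.48 hours.

2.48 hours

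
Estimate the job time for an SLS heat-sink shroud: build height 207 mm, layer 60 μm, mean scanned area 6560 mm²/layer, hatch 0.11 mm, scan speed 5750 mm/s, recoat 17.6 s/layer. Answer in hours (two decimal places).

Layers = ⌈207/0.06⌉ = 3450.
Hatch length per layer = 6560 / 0.11, so 59636.4 mm.
Scan time per layer = 59636.4 / 5750, so 10.3715 s.
Time per layer = 10.3715 + 17.6, so 27.9715 s.
3450 layers × 27.9715 s/layer = 96501.675 s, i.e. 26.81 hours.

26.81 hours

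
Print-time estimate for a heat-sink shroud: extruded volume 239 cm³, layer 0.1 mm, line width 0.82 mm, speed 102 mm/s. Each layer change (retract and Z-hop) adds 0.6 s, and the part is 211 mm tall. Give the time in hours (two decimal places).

Bead cross-section = 0.1 × 0.82, so 0.082 mm².
Total extruded path = 239000/0.082 = 2914634.1 mm.
Time extruding = 2914634.1 / 102, so 28574.8 s.
Layers = ⌈211/0.1⌉ = 2110.
Layer-change overhead = 2110 × 0.6, so 1266 s.
Total = 28574.8 + 1266 = 29840.8 s = 8.29 hours.

8.29 hours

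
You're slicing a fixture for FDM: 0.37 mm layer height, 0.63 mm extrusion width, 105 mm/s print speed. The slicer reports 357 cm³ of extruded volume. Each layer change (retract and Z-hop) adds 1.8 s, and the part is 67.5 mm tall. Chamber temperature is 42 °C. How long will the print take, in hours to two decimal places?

4.14 hours

Line area = 0.37 × 0.63, so 0.2331 mm².
Path length: 357000 mm³ / 0.2331 mm² → 1531531.5 mm.
Time extruding = 1531531.5 / 105 = 14586 s.
Layer count = ceil(67.5 / 0.37) = 183.
Z-hop total = 183 × 1.8 = 329.4 s.
Total = 14586 + 329.4 = 14915.4 s = 4.14 hours.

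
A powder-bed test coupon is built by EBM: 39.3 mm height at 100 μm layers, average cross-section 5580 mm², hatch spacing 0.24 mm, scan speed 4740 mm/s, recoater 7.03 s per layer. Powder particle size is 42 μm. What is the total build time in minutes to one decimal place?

Layer count = ceil(39.3 / 0.1) = 393.
Per-layer scan distance = 5580 / 0.24 = 23250 mm.
Per-layer scan time = 23250 / 4740 = 4.9051 s.
Layer cycle = 4.9051 + 7.03 = 11.9351 s.
393 layers × 11.9351 s/layer = 4690.4943 s, i.e. 78.2 minutes.

78.2 minutes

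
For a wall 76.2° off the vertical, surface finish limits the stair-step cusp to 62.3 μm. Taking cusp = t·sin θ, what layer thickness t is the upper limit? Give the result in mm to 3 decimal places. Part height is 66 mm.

0.064 mm

Layer height = cusp / sin(76.2°) = 0.0623 / 0.9711 = 0.064 mm.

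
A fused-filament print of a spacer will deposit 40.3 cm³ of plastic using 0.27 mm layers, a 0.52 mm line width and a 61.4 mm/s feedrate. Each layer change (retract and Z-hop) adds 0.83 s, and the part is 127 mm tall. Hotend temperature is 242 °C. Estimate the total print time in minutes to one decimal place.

Bead cross-section = 0.27 × 0.52, so 0.1404 mm².
Path length: 40300 mm³ / 0.1404 mm² → 287037 mm.
Print-move time = 287037 / 61.4, so 4674.9 s.
Layers = ⌈127/0.27⌉ = 471.
Non-print overhead = 471 × 0.83 = 390.93 s.
Total = 4674.9 + 390.93 = 5065.83 s = 84.4 minutes.

84.4 minutes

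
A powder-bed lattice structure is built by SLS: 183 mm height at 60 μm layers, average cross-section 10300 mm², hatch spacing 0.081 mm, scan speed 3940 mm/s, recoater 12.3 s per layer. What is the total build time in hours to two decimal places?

37.76 hours

Layers = ⌈183/0.06⌉ = 3050.
Per-layer scan distance = 10300 / 0.081, so 127160.5 mm.
Scan time per layer = 127160.5 / 3940, so 32.2742 s.
Per-layer time = 32.2742 + 12.3 = 44.5742 s.
Build time = 3050 × 44.5742 = 135951.31 s = 37.76 hours.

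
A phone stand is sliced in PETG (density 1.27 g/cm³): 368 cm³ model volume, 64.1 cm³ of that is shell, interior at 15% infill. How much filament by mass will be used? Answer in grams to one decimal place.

Interior volume = 368 − 64.1, so 303.9 cm³.
Deposited infill = 0.15 × 303.9 = 45.585 cm³.
Deposited volume: 64.1 + 45.585 → 109.685 cm³.
Mass = 109.685 × 1.27, so 139.29995 g.

139.3 g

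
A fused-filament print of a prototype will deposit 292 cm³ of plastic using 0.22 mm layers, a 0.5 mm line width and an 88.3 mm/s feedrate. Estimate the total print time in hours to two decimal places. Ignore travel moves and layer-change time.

Extrusion cross-section = 0.22 × 0.5, so 0.11 mm².
Total extruded path = 292000/0.11 = 2654545.5 mm.
Print-move time = 2654545.5 / 88.3 = 30062.8 s.
Converting: 30062.8 s = 8.35 hours.

8.35 hours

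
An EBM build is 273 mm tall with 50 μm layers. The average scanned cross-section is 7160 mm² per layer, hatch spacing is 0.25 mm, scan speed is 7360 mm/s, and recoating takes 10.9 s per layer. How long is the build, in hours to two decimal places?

Layer count = ceil(273 / 0.05) = 5460.
Scan path per layer: 7160 / 0.25 → 28640 mm.
Per-layer scan time = 28640 / 7360, so 3.8913 s.
Time per layer = 3.8913 + 10.9 = 14.7913 s.
Total: 5460 × 14.7913 s = 80760.498 s → 22.43 hours.

22.43 hours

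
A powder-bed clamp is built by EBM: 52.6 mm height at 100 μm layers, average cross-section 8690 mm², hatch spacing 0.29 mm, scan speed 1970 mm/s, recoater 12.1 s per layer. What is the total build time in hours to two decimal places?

3.99 hours

Layers = ⌈52.6/0.1⌉ = 526.
Hatch length per layer = 8690 / 0.29 = 29965.5 mm.
Per-layer scan time: 29965.5 / 1970 → 15.2109 s.
Time per layer: 15.2109 + 12.1 → 27.3109 s.
526 layers × 27.3109 s/layer = 14365.5334 s, i.e. 3.99 hours.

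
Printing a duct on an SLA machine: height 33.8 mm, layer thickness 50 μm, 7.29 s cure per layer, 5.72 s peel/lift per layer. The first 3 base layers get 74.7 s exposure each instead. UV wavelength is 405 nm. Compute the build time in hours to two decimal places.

2.50 hours

Number of layers: 33.8 / 0.05 → 676 (rounded up).
Burn-in layers = 3 × (74.7 + 5.72), so 241.26 s.
Remaining layers = 673 × (7.29 + 5.72) = 8755.73 s.
Sum: 241.26 + 8755.73 = 8996.99 s → 2.50 hours.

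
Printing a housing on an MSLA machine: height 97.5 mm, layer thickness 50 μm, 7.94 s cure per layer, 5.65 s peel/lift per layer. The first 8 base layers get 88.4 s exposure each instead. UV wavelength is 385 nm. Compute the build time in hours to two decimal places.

Layers = ⌈97.5/0.05⌉ = 1950.
Base layers: 8 × (88.4 + 5.65) → 752.4 s.
Regular layers = 1942 × (7.94 + 5.65), so 26391.78 s.
Total = 752.4 + 26391.78 = 27144.18 s = 7.54 hours.

7.54 hours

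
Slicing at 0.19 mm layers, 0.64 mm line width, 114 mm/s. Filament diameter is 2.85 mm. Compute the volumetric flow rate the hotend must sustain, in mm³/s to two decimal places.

Bead cross-section = 0.19 × 0.64, so 0.1216 mm².
Q = v·A = 114 × 0.1216 = 13.86 mm³/s.

13.86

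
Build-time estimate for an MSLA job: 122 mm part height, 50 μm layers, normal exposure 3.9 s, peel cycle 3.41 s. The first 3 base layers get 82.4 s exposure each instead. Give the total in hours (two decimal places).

Number of layers: 122 / 0.05 → 2440 (rounded up).
Base layers = 3 × (82.4 + 3.41), so 257.43 s.
Normal layers: 2437 × (3.9 + 3.41) → 17814.47 s.
Sum: 257.43 + 17814.47 = 18071.9 s → 5.02 hours.

5.02 hours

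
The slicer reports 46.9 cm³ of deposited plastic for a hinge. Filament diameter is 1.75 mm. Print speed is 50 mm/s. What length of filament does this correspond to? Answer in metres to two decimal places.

19.50 m

Filament cross-section = π × (1.75/2)² = 2.4053 mm².
L = 46900 mm³ / 2.4053 mm² = 19498.61 mm, i.e. 19.50 m.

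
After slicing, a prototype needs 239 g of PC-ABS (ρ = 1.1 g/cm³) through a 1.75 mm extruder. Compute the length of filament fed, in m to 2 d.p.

Volume = 239 g / 1.1 g·cm⁻³ = 217.2727 cm³ = 217272.7 mm³.
A = π r² = π × 0.875² = 2.4053 mm².
L = V/A = 217272.7/2.4053 = 90330.81 mm → 90.33 m.

90.33 m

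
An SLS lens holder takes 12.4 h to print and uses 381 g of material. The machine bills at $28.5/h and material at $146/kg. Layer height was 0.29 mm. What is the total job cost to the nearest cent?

Machine cost = 28.5 × 12.4 = $353.40.
Material cost = 146 × 381/1000, so $55.626.
Total = 353.40 + 55.626 = 409.026 ≈ $409.03.

$409.03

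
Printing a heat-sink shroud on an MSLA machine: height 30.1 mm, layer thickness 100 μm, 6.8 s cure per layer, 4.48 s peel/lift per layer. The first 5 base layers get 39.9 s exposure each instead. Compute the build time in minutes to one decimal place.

59.3 minutes

Layer count = ceil(30.1 / 0.1) = 301.
Base layers = 5 × (39.9 + 4.48), so 221.9 s.
Remaining layers = 296 × (6.8 + 4.48), so 3338.88 s.
Sum: 221.9 + 3338.88 = 3560.78 s → 59.3 minutes.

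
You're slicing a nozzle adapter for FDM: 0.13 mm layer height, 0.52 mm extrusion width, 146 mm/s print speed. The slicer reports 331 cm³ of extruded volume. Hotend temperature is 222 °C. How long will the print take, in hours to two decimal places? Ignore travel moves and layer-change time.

9.32 hours

Line area = 0.13 × 0.52 = 0.0676 mm².
Toolpath length = 331 cm³ / 0.0676 mm² = 331000 / 0.0676 = 4896449.7 mm.
Print-move time: 4896449.7 / 146 → 33537.3 s.
Converting: 33537.3 s = 9.32 hours.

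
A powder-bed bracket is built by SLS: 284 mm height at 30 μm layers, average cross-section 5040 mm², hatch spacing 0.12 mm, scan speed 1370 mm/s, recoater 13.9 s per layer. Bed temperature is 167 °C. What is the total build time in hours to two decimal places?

117.17 hours

Number of layers: 284 / 0.03 → 9467 (rounded up).
Scan path per layer = 5040 / 0.12, so 42000 mm.
Laser time per layer: 42000 / 1370 → 30.6569 s.
Per-layer time = 30.6569 + 13.9 = 44.5569 s.
9467 layers × 44.5569 s/layer = 421820.1723 s, i.e. 117.17 hours.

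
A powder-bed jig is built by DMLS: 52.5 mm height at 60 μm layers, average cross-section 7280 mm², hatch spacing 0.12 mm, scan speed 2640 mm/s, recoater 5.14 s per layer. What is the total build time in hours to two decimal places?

6.83 hours

Layers = ⌈52.5/0.06⌉ = 875.
Hatch length per layer = 7280 / 0.12 = 60666.7 mm.
Scan time per layer = 60666.7 / 2640 = 22.9798 s.
Time per layer = 22.9798 + 5.14 = 28.1198 s.
Build time = 875 × 28.1198 = 24604.825 s = 6.83 hours.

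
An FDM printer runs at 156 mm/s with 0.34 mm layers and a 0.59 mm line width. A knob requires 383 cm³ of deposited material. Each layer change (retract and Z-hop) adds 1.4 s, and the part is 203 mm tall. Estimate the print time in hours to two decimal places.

3.63 hours

Extrusion cross-section: 0.34 × 0.59 → 0.2006 mm².
Total extruded path = 383000/0.2006 = 1909272.2 mm.
Print-move time = 1909272.2 / 156 = 12238.9 s.
Layers = ⌈203/0.34⌉ = 598.
Non-print overhead: 598 × 1.4 → 837.2 s.
Total = 12238.9 + 837.2 = 13076.1 s = 3.63 hours.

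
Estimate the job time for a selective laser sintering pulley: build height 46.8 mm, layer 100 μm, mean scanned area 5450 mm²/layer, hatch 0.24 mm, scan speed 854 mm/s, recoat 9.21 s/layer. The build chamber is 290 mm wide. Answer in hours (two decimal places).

4.65 hours

Number of layers: 46.8 / 0.1 → 468 (rounded up).
Scan path per layer: 5450 / 0.24 → 22708.3 mm.
Scan time per layer = 22708.3 / 854 = 26.5905 s.
Layer cycle: 26.5905 + 9.21 → 35.8005 s.
Total: 468 × 35.8005 s = 16754.634 s → 4.65 hours.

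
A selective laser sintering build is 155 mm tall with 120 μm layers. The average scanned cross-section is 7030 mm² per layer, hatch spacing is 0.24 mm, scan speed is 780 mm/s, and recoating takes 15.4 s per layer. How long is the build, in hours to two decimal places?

19.00 hours

Number of layers: 155 / 0.12 → 1292 (rounded up).
Per-layer scan distance = 7030 / 0.24, so 29291.7 mm.
Per-layer scan time: 29291.7 / 780 → 37.5535 s.
Per-layer time = 37.5535 + 15.4, so 52.9535 s.
1292 layers × 52.9535 s/layer = 68415.922 s, i.e. 19.00 hours.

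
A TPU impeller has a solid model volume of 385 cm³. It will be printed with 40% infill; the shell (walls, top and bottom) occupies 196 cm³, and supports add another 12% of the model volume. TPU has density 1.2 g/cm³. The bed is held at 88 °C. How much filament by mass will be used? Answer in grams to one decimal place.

Interior volume = 385 − 196, so 189 cm³.
Infill volume = 0.40 × 189 = 75.6 cm³.
Support: 0.12 × 385 → 46.2 cm³.
Deposited volume = 196 + 75.6 + 46.2, so 317.8 cm³.
Mass: 317.8 × 1.2 → 381.36 g.

381.4 g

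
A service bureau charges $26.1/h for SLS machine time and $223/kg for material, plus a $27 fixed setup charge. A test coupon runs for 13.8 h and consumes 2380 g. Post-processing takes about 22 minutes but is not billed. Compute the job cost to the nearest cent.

Time charge: 26.1 × 13.8 → $360.18.
Material charge = 223 × 2380/1000 = $530.74.
Adding setup: 360.18 + 530.74 + 27 → $917.92.

$917.92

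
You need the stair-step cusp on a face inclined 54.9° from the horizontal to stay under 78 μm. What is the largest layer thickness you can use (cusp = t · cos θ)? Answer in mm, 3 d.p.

Layer height = cusp / cos(54.9°) = 0.078 / 0.5750 = 0.136 mm.

0.136 mm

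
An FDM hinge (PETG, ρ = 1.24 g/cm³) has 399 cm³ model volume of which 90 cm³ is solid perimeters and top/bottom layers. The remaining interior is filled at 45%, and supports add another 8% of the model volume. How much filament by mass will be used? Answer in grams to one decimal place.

Infill region: 399 − 90 → 309 cm³.
Infill volume = 0.45 × 309, so 139.05 cm³.
Support = 0.08 × 399 = 31.92 cm³.
Total printed volume: 90 + 139.05 + 31.92 → 260.97 cm³.
Mass = 260.97 × 1.24 = 323.6028 g.

323.6 g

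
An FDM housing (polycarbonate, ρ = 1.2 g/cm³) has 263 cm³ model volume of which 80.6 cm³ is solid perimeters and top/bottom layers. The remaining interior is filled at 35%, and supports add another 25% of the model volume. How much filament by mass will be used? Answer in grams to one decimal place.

Interior volume = 263 − 80.6 = 182.4 cm³.
Deposited infill = 0.35 × 182.4 = 63.84 cm³.
Support: 0.25 × 263 → 65.75 cm³.
Total printed volume = 80.6 + 63.84 + 65.75, so 210.19 cm³.
Mass = 210.19 × 1.2 = 252.228 g.

252.2 g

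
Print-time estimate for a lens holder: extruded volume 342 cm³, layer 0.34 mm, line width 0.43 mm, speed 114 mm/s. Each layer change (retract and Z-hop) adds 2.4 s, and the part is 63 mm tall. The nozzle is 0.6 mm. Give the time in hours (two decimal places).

5.82 hours

Bead cross-section = 0.34 × 0.43 = 0.1462 mm².
Path length: 342000 mm³ / 0.1462 mm² → 2339261.3 mm.
Print-move time: 2339261.3 / 114 → 20519.8 s.
Layers = ⌈63/0.34⌉ = 186.
Non-print overhead: 186 × 2.4 → 446.4 s.
Total = 20519.8 + 446.4 = 20966.2 s = 5.82 hours.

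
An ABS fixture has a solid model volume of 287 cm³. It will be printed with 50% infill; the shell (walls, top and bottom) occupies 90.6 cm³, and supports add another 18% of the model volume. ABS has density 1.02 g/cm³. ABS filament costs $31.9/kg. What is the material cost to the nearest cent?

$7.82

Infill region = 287 − 90.6, so 196.4 cm³.
Infill volume = 0.50 × 196.4, so 98.2 cm³.
Support: 0.18 × 287 → 51.66 cm³.
Deposited volume: 90.6 + 98.2 + 51.66 → 240.46 cm³.
Mass = 240.46 × 1.02, so 245.2692 g.
At $31.9/kg: 245.2692/1000 × 31.9 = $7.82.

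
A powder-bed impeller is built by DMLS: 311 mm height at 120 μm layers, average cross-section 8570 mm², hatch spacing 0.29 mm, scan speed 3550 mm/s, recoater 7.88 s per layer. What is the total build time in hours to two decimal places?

11.67 hours

Layer count = ceil(311 / 0.12) = 2592.
Hatch length per layer = 8570 / 0.29, so 29551.7 mm.
Laser time per layer: 29551.7 / 3550 → 8.3244 s.
Layer cycle: 8.3244 + 7.88 → 16.2044 s.
Total: 2592 × 16.2044 s = 42001.8048 s → 11.67 hours.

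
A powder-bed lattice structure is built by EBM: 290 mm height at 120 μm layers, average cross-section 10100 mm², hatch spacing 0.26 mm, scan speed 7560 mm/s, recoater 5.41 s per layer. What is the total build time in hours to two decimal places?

Layers = ⌈290/0.12⌉ = 2417.
Hatch length per layer = 10100 / 0.26 = 38846.2 mm.
Scan time per layer: 38846.2 / 7560 → 5.1384 s.
Per-layer time = 5.1384 + 5.41 = 10.5484 s.
2417 layers × 10.5484 s/layer = 25495.4828 s, i.e. 7.08 hours.

7.08 hours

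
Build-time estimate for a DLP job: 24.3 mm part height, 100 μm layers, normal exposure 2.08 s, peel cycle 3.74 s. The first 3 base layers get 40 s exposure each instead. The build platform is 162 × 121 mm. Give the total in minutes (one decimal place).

Number of layers: 24.3 / 0.1 → 243 (rounded up).
Base layers: 3 × (40 + 3.74) → 131.22 s.
Regular layers: 240 × (2.08 + 3.74) → 1396.8 s.
Total = 131.22 + 1396.8 = 1528.02 s = 25.5 minutes.

25.5 minutes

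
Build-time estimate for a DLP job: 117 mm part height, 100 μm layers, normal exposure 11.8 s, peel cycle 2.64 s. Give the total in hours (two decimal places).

4.69 hours

Layer count = ceil(117 / 0.1) = 1170.
Each layer takes = 11.8 + 2.64 = 14.44 s.
Total = 1170 × 14.44 = 16894.8 s = 4.69 hours.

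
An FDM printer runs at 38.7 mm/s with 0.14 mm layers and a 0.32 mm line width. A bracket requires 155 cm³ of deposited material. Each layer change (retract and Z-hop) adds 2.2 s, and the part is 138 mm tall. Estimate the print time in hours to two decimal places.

Line area = 0.14 × 0.32, so 0.0448 mm².
Toolpath length = 155 cm³ / 0.0448 mm² = 155000 / 0.0448 = 3459821.4 mm.
Time extruding: 3459821.4 / 38.7 → 89401.1 s.
Layers = ⌈138/0.14⌉ = 986.
Layer-change overhead = 986 × 2.2 = 2169.2 s.
Total = 89401.1 + 2169.2 = 91570.3 s = 25.44 hours.

25.44 hours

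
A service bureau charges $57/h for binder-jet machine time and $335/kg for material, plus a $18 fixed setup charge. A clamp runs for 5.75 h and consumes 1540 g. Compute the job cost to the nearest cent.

$861.65

Machine-time cost = 57 × 5.75 = $327.75.
Material charge = 335 × 1540/1000 = $515.90.
Adding setup: 327.75 + 515.90 + 18 → $861.65.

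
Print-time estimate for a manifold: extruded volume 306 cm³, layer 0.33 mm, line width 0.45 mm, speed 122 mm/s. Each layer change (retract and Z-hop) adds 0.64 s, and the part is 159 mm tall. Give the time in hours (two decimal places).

Extrusion cross-section = 0.33 × 0.45, so 0.1485 mm².
Toolpath length = 306 cm³ / 0.1485 mm² = 306000 / 0.1485 = 2060606.1 mm.
Extrusion time = 2060606.1 / 122 = 16890.2 s.
Layer count = ceil(159 / 0.33) = 482.
Non-print overhead = 482 × 0.64, so 308.48 s.
Altogether 16890.2 + 308.48 = 17198.68 s, i.e. 4.78 hours.

4.78 hours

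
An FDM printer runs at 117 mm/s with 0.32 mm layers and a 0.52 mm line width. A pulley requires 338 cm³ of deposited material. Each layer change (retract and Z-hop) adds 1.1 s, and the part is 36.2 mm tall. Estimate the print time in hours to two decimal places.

Line area = 0.32 × 0.52, so 0.1664 mm².
Toolpath length = 338 cm³ / 0.1664 mm² = 338000 / 0.1664 = 2031250 mm.
Extrusion time = 2031250 / 117, so 17361.1 s.
Number of layers: 36.2 / 0.32 → 114 (rounded up).
Layer-change overhead = 114 × 1.1 = 125.4 s.
Altogether 17361.1 + 125.4 = 17486.5 s, i.e. 4.86 hours.

4.86 hours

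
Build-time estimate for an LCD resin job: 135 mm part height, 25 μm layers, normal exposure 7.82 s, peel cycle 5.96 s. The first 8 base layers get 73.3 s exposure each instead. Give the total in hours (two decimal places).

20.82 hours

Number of layers: 135 / 0.025 → 5400 (rounded up).
Burn-in layers = 8 × (73.3 + 5.96), so 634.08 s.
Regular layers = 5392 × (7.82 + 5.96) = 74301.76 s.
Total = 634.08 + 74301.76 = 74935.84 s = 20.82 hours.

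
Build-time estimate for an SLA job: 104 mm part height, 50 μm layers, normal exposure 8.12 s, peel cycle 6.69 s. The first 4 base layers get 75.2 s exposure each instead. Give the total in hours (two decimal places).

Layers = ⌈104/0.05⌉ = 2080.
Burn-in layers = 4 × (75.2 + 6.69), so 327.56 s.
Remaining layers = 2076 × (8.12 + 6.69), so 30745.56 s.
Sum: 327.56 + 30745.56 = 31073.12 s → 8.63 hours.

8.63 hours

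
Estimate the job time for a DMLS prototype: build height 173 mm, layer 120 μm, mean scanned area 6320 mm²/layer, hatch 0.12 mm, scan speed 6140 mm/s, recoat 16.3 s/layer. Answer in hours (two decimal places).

Layers = ⌈173/0.12⌉ = 1442.
Per-layer scan distance = 6320 / 0.12, so 52666.7 mm.
Per-layer scan time = 52666.7 / 6140 = 8.5776 s.
Layer cycle: 8.5776 + 16.3 → 24.8776 s.
Total: 1442 × 24.8776 s = 35873.4992 s → 9.96 hours.

9.96 hours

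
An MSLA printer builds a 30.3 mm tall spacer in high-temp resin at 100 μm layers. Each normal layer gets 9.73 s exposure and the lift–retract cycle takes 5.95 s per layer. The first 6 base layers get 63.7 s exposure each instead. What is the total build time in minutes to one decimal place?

84.6 minutes

Number of layers: 30.3 / 0.1 → 303 (rounded up).
Bottom layers = 6 × (63.7 + 5.95), so 417.9 s.
Regular layers = 297 × (9.73 + 5.95), so 4656.96 s.
Total = 417.9 + 4656.96 = 5074.86 s = 84.6 minutes.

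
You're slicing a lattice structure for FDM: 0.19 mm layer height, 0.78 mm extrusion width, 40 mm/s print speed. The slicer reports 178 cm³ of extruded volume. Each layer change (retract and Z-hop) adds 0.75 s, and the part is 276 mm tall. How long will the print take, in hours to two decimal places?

8.64 hours

Bead cross-section: 0.19 × 0.78 → 0.1482 mm².
Toolpath length = 178 cm³ / 0.1482 mm² = 178000 / 0.1482 = 1201079.6 mm.
Time extruding = 1201079.6 / 40 = 30027 s.
Layer count = ceil(276 / 0.19) = 1453.
Z-hop total: 1453 × 0.75 → 1089.75 s.
Total = 30027 + 1089.75 = 31116.75 s = 8.64 hours.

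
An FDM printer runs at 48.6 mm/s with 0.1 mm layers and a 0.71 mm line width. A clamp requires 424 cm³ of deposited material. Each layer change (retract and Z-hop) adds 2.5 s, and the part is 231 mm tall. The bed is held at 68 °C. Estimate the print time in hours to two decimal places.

Bead cross-section = 0.1 × 0.71, so 0.071 mm².
Toolpath length = 424 cm³ / 0.071 mm² = 424000 / 0.071 = 5971831 mm.
Print-move time = 5971831 / 48.6, so 122877.2 s.
Number of layers: 231 / 0.1 → 2310 (rounded up).
Layer-change overhead: 2310 × 2.5 → 5775 s.
Altogether 122877.2 + 5775 = 128652.2 s, i.e. 35.74 hours.

35.74 hours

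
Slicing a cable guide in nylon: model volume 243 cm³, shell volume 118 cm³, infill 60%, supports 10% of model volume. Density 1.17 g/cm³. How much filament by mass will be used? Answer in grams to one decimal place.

254.2 g

Volume inside the shell = 243 − 118, so 125 cm³.
Infill volume: 0.60 × 125 → 75 cm³.
Support = 0.10 × 243 = 24.3 cm³.
Deposited volume: 118 + 75 + 24.3 → 217.3 cm³.
Mass = 217.3 × 1.17 = 254.241 g.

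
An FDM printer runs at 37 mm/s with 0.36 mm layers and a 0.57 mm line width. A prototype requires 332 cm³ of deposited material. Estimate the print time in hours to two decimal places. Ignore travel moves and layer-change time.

Bead cross-section: 0.36 × 0.57 → 0.2052 mm².
Toolpath length = 332 cm³ / 0.2052 mm² = 332000 / 0.2052 = 1617933.7 mm.
Time extruding = 1617933.7 / 37, so 43727.9 s.
That's 43727.9 s → 12.15 hours.

12.15 hours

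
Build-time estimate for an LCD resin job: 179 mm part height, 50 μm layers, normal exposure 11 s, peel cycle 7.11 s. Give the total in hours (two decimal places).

18.01 hours

Number of layers: 179 / 0.05 → 3580 (rounded up).
Per-layer time = 11 + 7.11 = 18.11 s.
Total = 3580 × 18.11 = 64833.8 s = 18.01 hours.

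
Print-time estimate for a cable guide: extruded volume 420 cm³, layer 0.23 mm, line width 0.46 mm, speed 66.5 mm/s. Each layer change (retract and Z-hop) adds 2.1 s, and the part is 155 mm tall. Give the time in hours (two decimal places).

Bead cross-section = 0.23 × 0.46 = 0.1058 mm².
Path length: 420000 mm³ / 0.1058 mm² → 3969754.3 mm.
Print-move time = 3969754.3 / 66.5 = 59695.6 s.
Layers = ⌈155/0.23⌉ = 674.
Z-hop total = 674 × 2.1, so 1415.4 s.
Total = 59695.6 + 1415.4 = 61111 s = 16.98 hours.

16.98 hours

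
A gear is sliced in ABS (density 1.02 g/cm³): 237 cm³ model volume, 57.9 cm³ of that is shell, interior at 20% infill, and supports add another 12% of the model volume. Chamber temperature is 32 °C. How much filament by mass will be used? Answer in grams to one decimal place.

124.6 g

Volume inside the shell = 237 − 57.9 = 179.1 cm³.
Infill volume = 0.20 × 179.1, so 35.82 cm³.
Support = 0.12 × 237, so 28.44 cm³.
Total extruded = 57.9 + 35.82 + 28.44 = 122.16 cm³.
Mass = 122.16 × 1.02, so 124.6032 g.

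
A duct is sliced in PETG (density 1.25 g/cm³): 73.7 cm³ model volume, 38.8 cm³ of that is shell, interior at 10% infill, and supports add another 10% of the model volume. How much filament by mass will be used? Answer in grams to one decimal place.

Interior volume: 73.7 − 38.8 → 34.9 cm³.
Infill volume = 0.10 × 34.9, so 3.49 cm³.
Support = 0.10 × 73.7, so 7.37 cm³.
Deposited volume = 38.8 + 3.49 + 7.37 = 49.66 cm³.
Mass = 49.66 × 1.25 = 62.075 g.

62.1 g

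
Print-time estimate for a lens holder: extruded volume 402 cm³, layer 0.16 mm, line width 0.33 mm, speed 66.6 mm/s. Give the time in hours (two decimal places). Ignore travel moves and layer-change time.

31.76 hours

Bead cross-section: 0.16 × 0.33 → 0.0528 mm².
Toolpath length = 402 cm³ / 0.0528 mm² = 402000 / 0.0528 = 7613636.4 mm.
Time extruding = 7613636.4 / 66.6 = 114318.9 s.
114318.9 s = 31.76 hours.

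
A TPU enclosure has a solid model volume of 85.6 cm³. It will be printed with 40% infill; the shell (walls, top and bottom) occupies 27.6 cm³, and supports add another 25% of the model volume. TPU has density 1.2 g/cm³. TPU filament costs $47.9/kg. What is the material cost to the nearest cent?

$4.15

Infill region: 85.6 − 27.6 → 58 cm³.
Deposited infill = 0.40 × 58 = 23.2 cm³.
Support: 0.25 × 85.6 → 21.4 cm³.
Total extruded: 27.6 + 23.2 + 21.4 → 72.2 cm³.
Mass = 72.2 × 1.2, so 86.64 g.
At $47.9/kg: 86.64/1000 × 47.9 = $4.15.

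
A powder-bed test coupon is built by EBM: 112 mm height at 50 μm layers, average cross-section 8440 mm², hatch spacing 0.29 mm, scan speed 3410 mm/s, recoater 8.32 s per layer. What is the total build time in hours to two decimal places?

Layer count = ceil(112 / 0.05) = 2240.
Scan path per layer = 8440 / 0.29, so 29103.4 mm.
Beam time per layer = 29103.4 / 3410 = 8.5347 s.
Layer cycle = 8.5347 + 8.32 = 16.8547 s.
2240 layers × 16.8547 s/layer = 37754.528 s, i.e. 10.49 hours.

10.49 hours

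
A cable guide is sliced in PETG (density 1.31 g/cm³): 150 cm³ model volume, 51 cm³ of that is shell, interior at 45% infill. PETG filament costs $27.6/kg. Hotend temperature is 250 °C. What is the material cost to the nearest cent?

Infill region = 150 − 51 = 99 cm³.
Infill volume = 0.45 × 99 = 44.55 cm³.
Total printed volume = 51 + 44.55 = 95.55 cm³.
Mass = 95.55 × 1.31, so 125.1705 g.
Cost = 125.1705 g / 1000 × $27.6/kg = $3.45.

$3.45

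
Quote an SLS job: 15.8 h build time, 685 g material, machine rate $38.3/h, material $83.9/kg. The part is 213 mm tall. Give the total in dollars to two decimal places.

$662.61

Machine-time cost = 38.3 × 15.8, so $605.14.
Material charge = 83.9 × 685/1000, so $57.4715.
Total = 605.14 + 57.4715 = 662.6115 ≈ $662.61.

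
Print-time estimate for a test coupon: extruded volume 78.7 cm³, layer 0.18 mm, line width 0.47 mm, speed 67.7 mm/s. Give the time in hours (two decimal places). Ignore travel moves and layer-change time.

3.82 hours

Bead cross-section = 0.18 × 0.47 = 0.0846 mm².
Total extruded path = 78700/0.0846 = 930260 mm.
Extrusion time: 930260 / 67.7 → 13740.9 s.
13740.9 s = 3.82 hours.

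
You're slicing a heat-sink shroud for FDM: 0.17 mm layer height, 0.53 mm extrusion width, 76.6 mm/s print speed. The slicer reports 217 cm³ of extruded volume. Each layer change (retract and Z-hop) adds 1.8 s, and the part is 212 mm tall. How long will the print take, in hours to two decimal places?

Line area = 0.17 × 0.53 = 0.0901 mm².
Toolpath length = 217 cm³ / 0.0901 mm² = 217000 / 0.0901 = 2408435.1 mm.
Print-move time = 2408435.1 / 76.6, so 31441.7 s.
Layers = ⌈212/0.17⌉ = 1248.
Z-hop total = 1248 × 1.8 = 2246.4 s.
Total = 31441.7 + 2246.4 = 33688.1 s = 9.36 hours.

9.36 hours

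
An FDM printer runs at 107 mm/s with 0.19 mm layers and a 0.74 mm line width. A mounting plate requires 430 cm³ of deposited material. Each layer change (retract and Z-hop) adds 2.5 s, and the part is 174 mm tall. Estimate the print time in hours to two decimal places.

8.58 hours

Extrusion cross-section = 0.19 × 0.74, so 0.1406 mm².
Toolpath length = 430 cm³ / 0.1406 mm² = 430000 / 0.1406 = 3058321.5 mm.
Extrusion time = 3058321.5 / 107 = 28582.4 s.
Layer count = ceil(174 / 0.19) = 916.
Non-print overhead: 916 × 2.5 → 2290 s.
Altogether 28582.4 + 2290 = 30872.4 s, i.e. 8.58 hours.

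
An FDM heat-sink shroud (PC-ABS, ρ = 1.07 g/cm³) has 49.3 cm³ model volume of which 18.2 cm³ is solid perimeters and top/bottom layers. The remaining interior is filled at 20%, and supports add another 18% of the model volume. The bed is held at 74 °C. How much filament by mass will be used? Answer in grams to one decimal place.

Interior volume = 49.3 − 18.2 = 31.1 cm³.
Infill deposited = 0.20 × 31.1, so 6.22 cm³.
Support = 0.18 × 49.3, so 8.874 cm³.
Total printed volume = 18.2 + 6.22 + 8.874 = 33.294 cm³.
Mass = 33.294 × 1.07, so 35.62458 g.

35.6 g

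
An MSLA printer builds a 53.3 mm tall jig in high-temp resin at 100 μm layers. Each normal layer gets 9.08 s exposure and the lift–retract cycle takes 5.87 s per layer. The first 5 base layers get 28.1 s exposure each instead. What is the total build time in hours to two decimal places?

Layer count = ceil(53.3 / 0.1) = 533.
Base layers = 5 × (28.1 + 5.87) = 169.85 s.
Regular layers = 528 × (9.08 + 5.87) = 7893.6 s.
Sum: 169.85 + 7893.6 = 8063.45 s → 2.24 hours.

2.24 hours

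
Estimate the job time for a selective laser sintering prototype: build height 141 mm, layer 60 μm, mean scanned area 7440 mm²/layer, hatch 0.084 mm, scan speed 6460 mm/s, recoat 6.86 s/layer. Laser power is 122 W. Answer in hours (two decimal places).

Layers = ⌈141/0.06⌉ = 2350.
Scan path per layer = 7440 / 0.084, so 88571.4 mm.
Per-layer scan time = 88571.4 / 6460, so 13.7107 s.
Layer cycle = 13.7107 + 6.86, so 20.5707 s.
Build time = 2350 × 20.5707 = 48341.145 s = 13.43 hours.

13.43 hours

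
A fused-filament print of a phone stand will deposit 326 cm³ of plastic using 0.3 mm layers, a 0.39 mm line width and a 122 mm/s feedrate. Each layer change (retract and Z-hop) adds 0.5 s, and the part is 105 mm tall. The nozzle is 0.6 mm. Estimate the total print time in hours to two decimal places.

6.39 hours

Extrusion cross-section = 0.3 × 0.39, so 0.117 mm².
Toolpath length = 326 cm³ / 0.117 mm² = 326000 / 0.117 = 2786324.8 mm.
Print-move time: 2786324.8 / 122 → 22838.7 s.
Number of layers: 105 / 0.3 → 350 (rounded up).
Layer-change overhead = 350 × 0.5 = 175 s.
Altogether 22838.7 + 175 = 23013.7 s, i.e. 6.39 hours.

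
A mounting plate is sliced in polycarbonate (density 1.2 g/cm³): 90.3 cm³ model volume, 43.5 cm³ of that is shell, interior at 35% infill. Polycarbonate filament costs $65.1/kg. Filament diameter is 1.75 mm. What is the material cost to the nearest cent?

$4.68

Volume inside the shell: 90.3 − 43.5 → 46.8 cm³.
Infill deposited = 0.35 × 46.8, so 16.38 cm³.
Deposited volume = 43.5 + 16.38 = 59.88 cm³.
Mass: 59.88 × 1.2 → 71.856 g.
At $65.1/kg: 71.856/1000 × 65.1 = $4.68.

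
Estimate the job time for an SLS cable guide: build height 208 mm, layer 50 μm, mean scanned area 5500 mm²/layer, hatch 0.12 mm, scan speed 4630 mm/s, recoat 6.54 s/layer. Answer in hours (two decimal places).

19.00 hours

Number of layers: 208 / 0.05 → 4160 (rounded up).
Hatch length per layer = 5500 / 0.12, so 45833.3 mm.
Scan time per layer: 45833.3 / 4630 → 9.8992 s.
Per-layer time: 9.8992 + 6.54 → 16.4392 s.
4160 layers × 16.4392 s/layer = 68387.072 s, i.e. 19.00 hours.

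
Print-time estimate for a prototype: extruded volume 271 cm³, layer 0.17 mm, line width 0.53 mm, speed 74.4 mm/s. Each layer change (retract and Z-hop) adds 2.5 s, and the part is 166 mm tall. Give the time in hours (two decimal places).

Bead cross-section = 0.17 × 0.53, so 0.0901 mm².
Total extruded path = 271000/0.0901 = 3007769.1 mm.
Extrusion time = 3007769.1 / 74.4 = 40427 s.
Layers = ⌈166/0.17⌉ = 977.
Non-print overhead = 977 × 2.5 = 2442.5 s.
Altogether 40427 + 2442.5 = 42869.5 s, i.e. 11.91 hours.

11.91 hours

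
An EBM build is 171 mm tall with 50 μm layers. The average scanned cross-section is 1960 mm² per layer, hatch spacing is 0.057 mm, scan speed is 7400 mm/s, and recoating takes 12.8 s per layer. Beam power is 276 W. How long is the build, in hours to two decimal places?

16.57 hours

Layer count = ceil(171 / 0.05) = 3420.
Per-layer scan distance = 1960 / 0.057 = 34386 mm.
Per-layer scan time = 34386 / 7400, so 4.6468 s.
Layer cycle = 4.6468 + 12.8, so 17.4468 s.
3420 layers × 17.4468 s/layer = 59668.056 s, i.e. 16.57 hours.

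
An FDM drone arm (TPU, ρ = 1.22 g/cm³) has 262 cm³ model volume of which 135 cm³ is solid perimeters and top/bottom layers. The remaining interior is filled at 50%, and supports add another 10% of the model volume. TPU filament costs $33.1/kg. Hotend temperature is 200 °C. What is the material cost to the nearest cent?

$9.07

Infill region: 262 − 135 → 127 cm³.
Deposited infill = 0.50 × 127 = 63.5 cm³.
Support: 0.10 × 262 → 26.2 cm³.
Deposited volume: 135 + 63.5 + 26.2 → 224.7 cm³.
Mass: 224.7 × 1.22 → 274.134 g.
Cost = 274.134 g / 1000 × $33.1/kg = $9.07.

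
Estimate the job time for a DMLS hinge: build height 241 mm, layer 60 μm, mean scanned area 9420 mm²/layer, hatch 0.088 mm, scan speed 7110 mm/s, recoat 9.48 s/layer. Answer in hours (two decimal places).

Layers = ⌈241/0.06⌉ = 4017.
Per-layer scan distance = 9420 / 0.088 = 107045.5 mm.
Laser time per layer = 107045.5 / 7110, so 15.0556 s.
Time per layer = 15.0556 + 9.48, so 24.5356 s.
Build time = 4017 × 24.5356 = 98559.5052 s = 27.38 hours.

27.38 hours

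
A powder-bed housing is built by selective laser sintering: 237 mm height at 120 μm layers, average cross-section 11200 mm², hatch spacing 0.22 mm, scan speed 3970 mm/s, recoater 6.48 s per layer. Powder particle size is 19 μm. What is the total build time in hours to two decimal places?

10.59 hours

Layers = ⌈237/0.12⌉ = 1975.
Scan path per layer = 11200 / 0.22, so 50909.1 mm.
Laser time per layer = 50909.1 / 3970 = 12.8235 s.
Per-layer time = 12.8235 + 6.48, so 19.3035 s.
Total: 1975 × 19.3035 s = 38124.4125 s → 10.59 hours.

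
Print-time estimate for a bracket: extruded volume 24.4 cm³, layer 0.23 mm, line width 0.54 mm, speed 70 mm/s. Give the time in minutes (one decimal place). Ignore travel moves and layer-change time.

46.8 minutes

Extrusion cross-section = 0.23 × 0.54, so 0.1242 mm².
Total extruded path = 24400/0.1242 = 196457.3 mm.
Extrusion time: 196457.3 / 70 → 2806.5 s.
Converting: 2806.5 s = 46.8 minutes.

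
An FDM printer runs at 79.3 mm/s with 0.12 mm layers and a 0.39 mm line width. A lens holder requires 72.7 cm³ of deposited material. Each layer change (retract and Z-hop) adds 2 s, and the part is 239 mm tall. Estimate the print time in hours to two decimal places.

6.55 hours

Extrusion cross-section = 0.12 × 0.39 = 0.0468 mm².
Toolpath length = 72.7 cm³ / 0.0468 mm² = 72700 / 0.0468 = 1553418.8 mm.
Time extruding = 1553418.8 / 79.3, so 19589.1 s.
Layer count = ceil(239 / 0.12) = 1992.
Z-hop total = 1992 × 2 = 3984 s.
Altogether 19589.1 + 3984 = 23573.1 s, i.e. 6.55 hours.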